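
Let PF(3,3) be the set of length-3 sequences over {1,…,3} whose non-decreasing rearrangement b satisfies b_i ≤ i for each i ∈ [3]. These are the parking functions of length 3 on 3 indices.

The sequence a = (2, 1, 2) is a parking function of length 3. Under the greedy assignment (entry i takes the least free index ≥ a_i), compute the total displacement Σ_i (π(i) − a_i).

1

Σπ = 3·4/2 = 6 (π permutes [3]); Σa = 2+1+2 = 5; disp = 6−5 = 1.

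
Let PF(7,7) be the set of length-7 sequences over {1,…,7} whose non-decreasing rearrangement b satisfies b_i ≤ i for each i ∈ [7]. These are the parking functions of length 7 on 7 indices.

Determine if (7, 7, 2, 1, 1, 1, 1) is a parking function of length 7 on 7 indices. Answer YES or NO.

NO

Order a: b = (1, 1, 1, 1, 2, 7, 7).
  b_1=1 ≤ 1
  b_2=1 ≤ 2
  b_3=1 ≤ 3
  b_4=1 ≤ 4
  b_5=2 ≤ 5
  b_6=7 > 6
  fails at i=6 ⇒ NO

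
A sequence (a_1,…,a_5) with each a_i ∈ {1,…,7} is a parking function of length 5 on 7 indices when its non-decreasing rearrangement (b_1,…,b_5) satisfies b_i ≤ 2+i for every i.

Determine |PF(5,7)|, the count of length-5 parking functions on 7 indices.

Count = (7+1−5)·(7+1)^{5−1} = 3×4096 = 12288
E.g. (5,7,4,3,6) → sorted (3,4,5,6,7): b_i ≤ 2+i ∀i, a PF.

12288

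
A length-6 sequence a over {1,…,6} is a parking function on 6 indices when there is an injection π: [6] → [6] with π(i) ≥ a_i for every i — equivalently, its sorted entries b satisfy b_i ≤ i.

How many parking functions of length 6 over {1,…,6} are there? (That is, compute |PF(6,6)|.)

#PF = (7−6)·7^(6−1) = 1 · 16807 = 16807 (Pollak)
One tuple (2,1,6,3,3,4) → sorted (1,2,3,3,4,6): b_i ≤ i ∀i, a PF.

16807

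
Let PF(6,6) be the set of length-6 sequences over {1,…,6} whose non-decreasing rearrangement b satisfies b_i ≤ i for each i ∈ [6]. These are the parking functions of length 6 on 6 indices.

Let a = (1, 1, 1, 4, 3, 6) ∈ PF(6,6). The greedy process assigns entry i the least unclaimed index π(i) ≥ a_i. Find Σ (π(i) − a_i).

Σπ = 6·7/2 = 21 (π permutes [6]); Σa = 1+1+1+4+3+6 = 16; disp = 21−16 = 5.

5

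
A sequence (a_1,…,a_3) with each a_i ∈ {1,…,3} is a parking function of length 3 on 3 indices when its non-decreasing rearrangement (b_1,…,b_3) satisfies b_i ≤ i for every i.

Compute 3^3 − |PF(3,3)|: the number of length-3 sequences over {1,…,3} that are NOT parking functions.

11

|PF| = 1·4^2 = 1×16 = 16 (Pollak)
One tuple (3,2,3) → sorted (2,3,3): b_1=2>1, not a PF.
3^3 − 16 = 27 − 16 = 11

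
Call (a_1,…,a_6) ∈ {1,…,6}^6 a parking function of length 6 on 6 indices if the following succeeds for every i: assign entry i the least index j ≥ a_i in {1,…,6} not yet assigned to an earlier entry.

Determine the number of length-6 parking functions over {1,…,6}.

16807

|PF(6,6)| = (6+1−6)·(6+1)^{6−1} = 1·16807 = 16807 (Pollak)
Example (5,1,2,5,3,3) → sorted (1,2,3,3,5,5): b_i ≤ i ∀i, a PF.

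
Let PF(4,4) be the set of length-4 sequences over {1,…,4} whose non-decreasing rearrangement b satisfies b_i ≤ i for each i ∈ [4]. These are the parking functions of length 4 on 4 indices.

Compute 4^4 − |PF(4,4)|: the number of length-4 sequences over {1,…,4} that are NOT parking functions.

#PF = (5−4)·5^(4−1) = 1×125 = 125 (Pollak)
E.g. (3,1,3,3) → sorted (1,3,3,3): b_2=3>2, not a PF.
So 256 − 125 = 131 fail.

131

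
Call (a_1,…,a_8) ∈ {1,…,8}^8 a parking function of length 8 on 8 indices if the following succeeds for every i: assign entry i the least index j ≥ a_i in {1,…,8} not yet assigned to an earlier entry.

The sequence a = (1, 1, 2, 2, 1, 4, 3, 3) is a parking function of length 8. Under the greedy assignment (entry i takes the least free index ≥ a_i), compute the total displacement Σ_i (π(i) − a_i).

Σπ(i) = 1+…+8 = 36; Σa = 1+1+2+2+1+4+3+3 = 17; disp = 36−17 = 19.

19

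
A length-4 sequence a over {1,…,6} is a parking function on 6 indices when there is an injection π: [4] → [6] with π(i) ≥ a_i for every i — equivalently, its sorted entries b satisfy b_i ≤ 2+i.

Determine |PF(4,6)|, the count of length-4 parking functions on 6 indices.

1029

Count = (7−4)·7^(4−1) = 3×343 = 1029 [KW]
One tuple (2,2,1,3) → sorted (1,2,2,3): b_i ≤ 2+i ∀i, a PF.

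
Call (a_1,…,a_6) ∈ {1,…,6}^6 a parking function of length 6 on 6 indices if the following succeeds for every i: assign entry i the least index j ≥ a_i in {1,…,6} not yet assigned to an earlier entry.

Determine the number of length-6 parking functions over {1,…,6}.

16807

#PF = (6+1−6)·(6+1)^{6−1} = 1×16807 = 16807
Check (2,3,6,1,2,4) → sorted (1,2,2,3,4,6): b_i ≤ i ∀i, a PF.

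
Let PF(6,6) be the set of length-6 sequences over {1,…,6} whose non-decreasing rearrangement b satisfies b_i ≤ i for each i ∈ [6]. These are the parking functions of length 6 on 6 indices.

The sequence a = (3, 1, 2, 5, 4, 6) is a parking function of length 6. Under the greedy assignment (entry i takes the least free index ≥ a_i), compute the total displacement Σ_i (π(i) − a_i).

Σπ = 6·7/2 = 21 (π permutes [6]); Σa = 3+1+2+5+4+6 = 21; disp = 21−21 = 0.

0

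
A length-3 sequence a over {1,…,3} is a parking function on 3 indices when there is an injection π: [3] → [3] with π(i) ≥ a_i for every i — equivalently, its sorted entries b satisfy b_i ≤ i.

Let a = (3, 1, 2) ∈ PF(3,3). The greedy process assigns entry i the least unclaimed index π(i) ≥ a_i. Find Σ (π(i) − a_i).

0

Σπ(i) = 1+…+3 = 6; Σa = 3+1+2 = 6; disp = 6−6 = 0.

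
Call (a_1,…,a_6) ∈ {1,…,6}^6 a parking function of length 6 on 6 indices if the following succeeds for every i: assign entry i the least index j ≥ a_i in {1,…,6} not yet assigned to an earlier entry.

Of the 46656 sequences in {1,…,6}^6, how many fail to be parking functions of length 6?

29849

#PF = (6+1−6)·(6+1)^{6−1} = 1 · 16807 = 16807 [KW]
E.g. (5,3,5,4,5,6) → sorted (3,4,5,5,5,6): b_1=3>1, not a PF.
6^6 − 16807 = 46656 − 16807 = 29849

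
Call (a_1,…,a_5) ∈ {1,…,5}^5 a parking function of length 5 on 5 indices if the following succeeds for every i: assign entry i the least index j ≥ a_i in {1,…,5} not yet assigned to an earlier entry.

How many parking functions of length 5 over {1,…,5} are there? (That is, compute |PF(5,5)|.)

|PF(5,5)| = 1·6^4 = 1·1296 = 1296 (Konheim–Weiss)
E.g. (5,2,1,2,3) → sorted (1,2,2,3,5): b_i ≤ i ∀i, a PF.

1296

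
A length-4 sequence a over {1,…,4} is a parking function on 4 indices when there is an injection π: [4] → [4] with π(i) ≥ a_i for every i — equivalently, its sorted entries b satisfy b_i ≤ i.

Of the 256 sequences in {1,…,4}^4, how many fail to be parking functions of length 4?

131

Count = (4−4+1)·(4+1)^(4−1) = 1×125 = 125 (Konheim–Weiss)
Example (3,4,3,4) → sorted (3,3,4,4): b_1=3>1, not a PF.
So 256 − 125 = 131 fail.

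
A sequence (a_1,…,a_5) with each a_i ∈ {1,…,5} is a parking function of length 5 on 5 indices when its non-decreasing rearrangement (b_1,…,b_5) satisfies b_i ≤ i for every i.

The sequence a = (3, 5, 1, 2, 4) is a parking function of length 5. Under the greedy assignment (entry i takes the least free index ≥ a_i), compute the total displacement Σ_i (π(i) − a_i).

Σπ(i) = 1+…+5 = 15; Σa = 3+5+1+2+4 = 15; disp = 15−15 = 0.

0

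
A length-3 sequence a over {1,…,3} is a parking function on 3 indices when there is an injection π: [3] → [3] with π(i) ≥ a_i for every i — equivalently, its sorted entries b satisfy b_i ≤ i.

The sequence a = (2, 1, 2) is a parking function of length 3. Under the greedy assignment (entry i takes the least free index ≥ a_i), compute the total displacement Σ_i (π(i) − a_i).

Σπ(i) = 1+…+3 = 6; Σa = 2+1+2 = 5; disp = 6−5 = 1.

1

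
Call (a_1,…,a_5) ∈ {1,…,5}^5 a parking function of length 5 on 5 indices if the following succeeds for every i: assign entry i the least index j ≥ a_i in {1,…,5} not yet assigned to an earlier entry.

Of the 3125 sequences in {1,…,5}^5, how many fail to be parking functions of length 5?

Count = (5−5+1)·(5+1)^(5−1) = 1 · 1296 = 1296 (Pollak)
E.g. (3,3,4,3,3) → sorted (3,3,3,3,4): b_1=3>1, not a PF.
5^5 − 1296 = 3125 − 1296 = 1829

1829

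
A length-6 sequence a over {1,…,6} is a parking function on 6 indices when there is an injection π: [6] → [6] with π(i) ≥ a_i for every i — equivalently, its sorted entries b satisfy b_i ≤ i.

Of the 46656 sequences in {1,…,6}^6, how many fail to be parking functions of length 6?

29849

Count = (6−6+1)·(6+1)^(6−1) = 1·16807 = 16807 (Pollak)
E.g. (5,6,6,6,3,3) → sorted (3,3,5,6,6,6): b_1=3>1, not a PF.
So 46656 − 16807 = 29849 fail.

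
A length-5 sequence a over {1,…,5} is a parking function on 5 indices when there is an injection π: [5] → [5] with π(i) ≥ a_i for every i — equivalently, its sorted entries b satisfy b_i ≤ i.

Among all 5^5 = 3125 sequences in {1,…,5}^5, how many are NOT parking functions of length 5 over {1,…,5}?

1829

#PF = (5+1−5)·(5+1)^{5−1} = 1×1296 = 1296 (Konheim–Weiss)
Example (4,4,3,4,3) → sorted (3,3,4,4,4): b_1=3>1, not a PF.
So 3125 − 1296 = 1829 fail.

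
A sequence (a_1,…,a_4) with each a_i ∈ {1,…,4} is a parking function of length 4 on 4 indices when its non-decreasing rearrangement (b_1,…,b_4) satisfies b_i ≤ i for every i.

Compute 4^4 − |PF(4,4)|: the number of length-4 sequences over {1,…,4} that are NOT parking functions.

131

Count = 1·5^3 = 1 · 125 = 125
E.g. (3,4,4,4) → sorted (3,4,4,4): b_1=3>1, not a PF.
4^4 − 125 = 256 − 125 = 131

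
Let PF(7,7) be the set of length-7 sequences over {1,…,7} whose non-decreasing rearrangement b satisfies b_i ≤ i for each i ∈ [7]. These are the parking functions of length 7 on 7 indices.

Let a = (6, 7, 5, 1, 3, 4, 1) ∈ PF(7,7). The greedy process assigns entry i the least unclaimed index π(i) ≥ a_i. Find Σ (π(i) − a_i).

1

Σπ(i) = 1+…+7 = 28; Σa = 6+7+5+1+3+4+1 = 27; disp = 28−27 = 1.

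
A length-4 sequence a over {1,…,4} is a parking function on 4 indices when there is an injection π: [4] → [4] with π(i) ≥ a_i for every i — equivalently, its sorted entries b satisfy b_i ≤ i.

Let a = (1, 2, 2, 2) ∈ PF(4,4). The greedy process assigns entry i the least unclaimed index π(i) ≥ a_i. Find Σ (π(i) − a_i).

Σπ(i) = 1+…+4 = 10; Σa = 1+2+2+2 = 7; disp = 10−7 = 3.

3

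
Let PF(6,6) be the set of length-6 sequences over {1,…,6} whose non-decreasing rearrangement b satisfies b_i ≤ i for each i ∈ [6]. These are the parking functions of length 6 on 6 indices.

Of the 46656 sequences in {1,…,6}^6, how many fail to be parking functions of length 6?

29849

|PF(6,6)| = (6+1−6)·(6+1)^{6−1} = 1·16807 = 16807 (Pollak)
Example (4,1,5,5,6,6) → sorted (1,4,5,5,6,6): b_2=4>2, not a PF.
6^6 − 16807 = 46656 − 16807 = 29849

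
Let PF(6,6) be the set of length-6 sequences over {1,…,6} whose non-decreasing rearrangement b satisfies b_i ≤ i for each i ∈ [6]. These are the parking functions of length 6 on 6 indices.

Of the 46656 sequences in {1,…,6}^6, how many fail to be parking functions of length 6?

29849

|PF(6,6)| = 1·7^5 = 1·16807 = 16807
Check (3,4,5,4,4,2) → sorted (2,3,4,4,4,5): b_1=2>1, not a PF.
So 46656 − 16807 = 29849 fail.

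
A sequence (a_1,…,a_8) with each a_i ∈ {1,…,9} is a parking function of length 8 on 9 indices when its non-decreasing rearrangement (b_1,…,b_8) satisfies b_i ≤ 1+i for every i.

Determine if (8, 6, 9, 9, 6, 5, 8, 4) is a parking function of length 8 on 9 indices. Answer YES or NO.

NO

Sorted: b = (4, 5, 6, 6, 8, 8, 9, 9).
  b_1=4 > 2
  fails at i=1 ⇒ NO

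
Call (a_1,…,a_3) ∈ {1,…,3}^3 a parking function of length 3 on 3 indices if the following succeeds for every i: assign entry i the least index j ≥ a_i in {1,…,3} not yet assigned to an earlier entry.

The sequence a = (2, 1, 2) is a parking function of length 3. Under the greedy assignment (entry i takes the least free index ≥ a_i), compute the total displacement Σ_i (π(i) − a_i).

Σπ = 6 ({1..3} each once); Σa = 2+1+2 = 5; disp = 6−5 = 1.

1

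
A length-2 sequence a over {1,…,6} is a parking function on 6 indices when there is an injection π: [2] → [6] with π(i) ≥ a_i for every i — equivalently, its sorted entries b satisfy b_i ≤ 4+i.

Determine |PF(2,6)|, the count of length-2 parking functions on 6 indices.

35

#PF = (6−2+1)·(6+1)^(2−1) = 5×7 = 35 (Konheim–Weiss)
Example (3,2) → sorted (2,3): b_i ≤ 4+i ∀i, a PF.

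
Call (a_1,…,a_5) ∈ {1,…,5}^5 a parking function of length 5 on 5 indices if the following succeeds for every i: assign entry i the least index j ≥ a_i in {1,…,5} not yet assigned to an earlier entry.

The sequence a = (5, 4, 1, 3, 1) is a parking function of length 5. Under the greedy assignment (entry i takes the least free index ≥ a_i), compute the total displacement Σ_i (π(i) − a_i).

1

Σπ = 5·6/2 = 15 (π permutes [5]); Σa = 5+4+1+3+1 = 14; disp = 15−14 = 1.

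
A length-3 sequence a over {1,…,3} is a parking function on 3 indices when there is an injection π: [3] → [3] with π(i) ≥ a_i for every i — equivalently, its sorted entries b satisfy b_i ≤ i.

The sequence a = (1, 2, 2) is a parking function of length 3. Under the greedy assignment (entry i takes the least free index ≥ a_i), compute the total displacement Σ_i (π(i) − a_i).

Σπ = 6 ({1..3} each once); Σa = 1+2+2 = 5; disp = 6−5 = 1.

1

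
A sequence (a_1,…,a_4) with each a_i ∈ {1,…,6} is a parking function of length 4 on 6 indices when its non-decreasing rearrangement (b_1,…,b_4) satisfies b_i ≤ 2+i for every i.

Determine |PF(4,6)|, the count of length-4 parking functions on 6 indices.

1029

#PF = 3·7^3 = 3 · 343 = 1029 [KW]
Check (1,1,3,3) → sorted (1,1,3,3): b_i ≤ 2+i ∀i, a PF.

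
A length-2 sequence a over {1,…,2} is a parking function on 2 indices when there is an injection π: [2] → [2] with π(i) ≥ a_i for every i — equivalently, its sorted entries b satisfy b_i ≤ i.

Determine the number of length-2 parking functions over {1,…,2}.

|PF| = 1·3^1 = 1×3 = 3
Example (2,1) → sorted (1,2): b_i ≤ i ∀i, a PF.

3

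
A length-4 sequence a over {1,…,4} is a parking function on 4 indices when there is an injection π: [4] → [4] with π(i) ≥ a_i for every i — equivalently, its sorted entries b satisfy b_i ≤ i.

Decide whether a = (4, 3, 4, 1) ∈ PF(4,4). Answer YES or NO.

Sorted: b = (1, 3, 4, 4).
  b_1=1 ≤ 1
  b_2=3 > 2
  fails at i=2 ⇒ NO

NO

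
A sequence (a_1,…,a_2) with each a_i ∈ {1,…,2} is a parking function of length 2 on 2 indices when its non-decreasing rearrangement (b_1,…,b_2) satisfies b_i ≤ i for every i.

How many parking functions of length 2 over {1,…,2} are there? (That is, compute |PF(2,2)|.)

|PF(2,2)| = (2+1−2)·(2+1)^{2−1} = 1 · 3 = 3 [KW]
One tuple (2,1) → sorted (1,2): b_i ≤ i ∀i, a PF.

3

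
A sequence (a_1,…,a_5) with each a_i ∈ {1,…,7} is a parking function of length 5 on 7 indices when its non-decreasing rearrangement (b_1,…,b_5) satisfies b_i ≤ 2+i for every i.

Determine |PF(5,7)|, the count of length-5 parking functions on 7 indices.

|PF(5,7)| = (7−5+1)·(7+1)^(5−1) = 3×4096 = 12288 (Pollak)
Example (4,7,4,3,1) → sorted (1,3,4,4,7): b_i ≤ 2+i ∀i, a PF.

12288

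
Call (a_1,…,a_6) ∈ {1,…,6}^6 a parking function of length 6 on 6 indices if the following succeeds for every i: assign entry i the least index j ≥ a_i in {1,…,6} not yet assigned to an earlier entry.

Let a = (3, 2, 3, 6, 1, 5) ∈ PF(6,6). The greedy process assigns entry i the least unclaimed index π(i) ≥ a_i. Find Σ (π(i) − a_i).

Σπ = 6·7/2 = 21 (π permutes [6]); Σa = 3+2+3+6+1+5 = 20; disp = 21−20 = 1.

1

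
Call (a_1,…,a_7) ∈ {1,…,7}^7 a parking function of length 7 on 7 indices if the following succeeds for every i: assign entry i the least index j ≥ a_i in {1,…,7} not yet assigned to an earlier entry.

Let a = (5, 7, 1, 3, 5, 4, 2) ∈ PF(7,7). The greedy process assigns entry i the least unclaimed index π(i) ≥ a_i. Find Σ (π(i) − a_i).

Σπ = 28 ({1..7} each once); Σa = 5+7+1+3+5+4+2 = 27; disp = 28−27 = 1.

1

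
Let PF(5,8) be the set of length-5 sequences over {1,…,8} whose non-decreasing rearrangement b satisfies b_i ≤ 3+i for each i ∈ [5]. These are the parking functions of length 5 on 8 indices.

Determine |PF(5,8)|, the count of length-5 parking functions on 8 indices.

26244

Count = (8+1−5)·(8+1)^{5−1} = 4·6561 = 26244 [KW]
Check (5,2,4,3,3) → sorted (2,3,3,4,5): b_i ≤ 3+i ∀i, a PF.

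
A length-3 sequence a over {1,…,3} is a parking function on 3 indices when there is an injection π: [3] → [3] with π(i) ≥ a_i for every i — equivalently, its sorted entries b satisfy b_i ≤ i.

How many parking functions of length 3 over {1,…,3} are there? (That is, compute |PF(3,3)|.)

16

Count = (3+1−3)·(3+1)^{3−1} = 1 · 16 = 16 [KW]
E.g. (3,1,1) → sorted (1,1,3): b_i ≤ i ∀i, a PF.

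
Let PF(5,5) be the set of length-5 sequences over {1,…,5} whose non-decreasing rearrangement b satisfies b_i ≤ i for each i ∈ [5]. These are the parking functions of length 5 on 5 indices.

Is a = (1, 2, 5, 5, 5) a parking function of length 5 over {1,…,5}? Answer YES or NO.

Rearranged: b = (1, 2, 5, 5, 5).
  b_1=1 ≤ 1
  b_2=2 ≤ 2
  b_3=5 > 3
  fails at i=3 ⇒ NO

NO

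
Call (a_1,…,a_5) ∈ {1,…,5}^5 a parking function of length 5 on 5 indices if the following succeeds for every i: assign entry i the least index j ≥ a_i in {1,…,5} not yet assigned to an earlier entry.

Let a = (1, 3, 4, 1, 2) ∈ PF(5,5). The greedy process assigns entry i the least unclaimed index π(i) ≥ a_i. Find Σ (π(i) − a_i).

Σπ(i) = 1+…+5 = 15; Σa = 1+3+4+1+2 = 11; disp = 15−11 = 4.

4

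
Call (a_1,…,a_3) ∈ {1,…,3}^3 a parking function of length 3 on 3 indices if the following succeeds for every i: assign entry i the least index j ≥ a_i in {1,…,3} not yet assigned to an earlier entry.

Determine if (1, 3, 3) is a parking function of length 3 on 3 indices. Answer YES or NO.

NO

Sorted: b = (1, 3, 3).
  b_1=1 ≤ 1
  b_2=3 > 2
  fails at i=2 ⇒ NO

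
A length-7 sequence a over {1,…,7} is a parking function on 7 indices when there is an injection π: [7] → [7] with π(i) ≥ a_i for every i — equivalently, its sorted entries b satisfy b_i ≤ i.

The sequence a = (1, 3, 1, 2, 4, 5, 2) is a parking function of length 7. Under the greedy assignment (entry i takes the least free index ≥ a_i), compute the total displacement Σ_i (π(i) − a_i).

10

Σπ = 28 ({1..7} each once); Σa = 1+3+1+2+4+5+2 = 18; disp = 28−18 = 10.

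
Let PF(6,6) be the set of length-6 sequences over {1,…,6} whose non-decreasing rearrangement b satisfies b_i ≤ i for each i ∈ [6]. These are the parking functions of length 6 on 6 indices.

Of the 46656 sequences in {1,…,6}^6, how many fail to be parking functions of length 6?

|PF| = 1·7^5 = 1×16807 = 16807 (Pollak)
Check (5,1,6,4,6,6) → sorted (1,4,5,6,6,6): b_2=4>2, not a PF.
Total 46656; non-PF = 46656−16807 = 29849

29849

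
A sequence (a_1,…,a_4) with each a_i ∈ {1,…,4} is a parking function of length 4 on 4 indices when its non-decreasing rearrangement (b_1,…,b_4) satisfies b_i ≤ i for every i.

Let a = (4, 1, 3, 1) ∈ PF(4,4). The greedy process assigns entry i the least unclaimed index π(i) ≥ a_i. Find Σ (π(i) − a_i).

1

Σπ = 4·5/2 = 10 (π permutes [4]); Σa = 4+1+3+1 = 9; disp = 10−9 = 1.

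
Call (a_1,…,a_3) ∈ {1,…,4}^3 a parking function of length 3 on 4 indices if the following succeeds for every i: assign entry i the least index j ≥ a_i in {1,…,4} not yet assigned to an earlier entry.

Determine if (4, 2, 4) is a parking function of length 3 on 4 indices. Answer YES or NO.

NO

Sorted: b = (2, 4, 4).
  b_1=2 ≤ 2
  b_2=4 > 3
  fails at i=2 ⇒ NO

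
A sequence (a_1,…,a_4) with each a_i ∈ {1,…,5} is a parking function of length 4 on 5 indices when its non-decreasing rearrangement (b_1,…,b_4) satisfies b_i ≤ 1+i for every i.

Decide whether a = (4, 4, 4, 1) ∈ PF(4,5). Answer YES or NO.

Sorted: b = (1, 4, 4, 4).
  b_1=1 ≤ 2
  b_2=4 > 3
  fails at i=2 ⇒ NO

NO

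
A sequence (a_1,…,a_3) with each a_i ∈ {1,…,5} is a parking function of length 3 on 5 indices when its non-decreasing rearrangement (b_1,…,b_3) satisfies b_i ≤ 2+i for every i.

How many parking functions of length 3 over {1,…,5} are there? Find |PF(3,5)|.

#PF = 3·6^2 = 3·36 = 108 [KW]
One tuple (4,4,1) → sorted (1,4,4): b_i ≤ 2+i ∀i, a PF.

108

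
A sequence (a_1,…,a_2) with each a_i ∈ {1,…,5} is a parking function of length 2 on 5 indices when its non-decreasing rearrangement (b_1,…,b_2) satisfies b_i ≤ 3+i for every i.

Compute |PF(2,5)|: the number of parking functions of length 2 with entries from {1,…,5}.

24

#PF = (5+1−2)·(5+1)^{2−1} = 4×6 = 24 (Pollak)
E.g. (3,3) → sorted (3,3): b_i ≤ 3+i ∀i, a PF.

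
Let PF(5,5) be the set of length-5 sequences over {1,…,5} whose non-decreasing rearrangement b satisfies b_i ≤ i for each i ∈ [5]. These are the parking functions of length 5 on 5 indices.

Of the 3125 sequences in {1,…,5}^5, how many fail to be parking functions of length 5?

|PF(5,5)| = 1·6^4 = 1·1296 = 1296
One tuple (3,1,5,4,4) → sorted (1,3,4,4,5): b_2=3>2, not a PF.
5^5 − 1296 = 3125 − 1296 = 1829

1829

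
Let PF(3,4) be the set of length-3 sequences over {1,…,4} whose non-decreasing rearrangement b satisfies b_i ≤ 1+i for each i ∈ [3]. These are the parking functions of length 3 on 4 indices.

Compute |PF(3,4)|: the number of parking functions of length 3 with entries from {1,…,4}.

|PF| = (4+1−3)·(4+1)^{3−1} = 2×25 = 50 (Konheim–Weiss)
Example (2,4,3) → sorted (2,3,4): b_i ≤ 1+i ∀i, a PF.

50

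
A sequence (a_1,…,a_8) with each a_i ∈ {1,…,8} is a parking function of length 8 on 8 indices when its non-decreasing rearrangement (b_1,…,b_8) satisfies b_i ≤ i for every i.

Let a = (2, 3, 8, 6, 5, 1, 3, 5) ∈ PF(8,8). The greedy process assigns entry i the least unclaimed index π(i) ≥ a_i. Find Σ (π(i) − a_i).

3

Σπ(i) = 1+…+8 = 36; Σa = 2+3+8+6+5+1+3+5 = 33; disp = 36−33 = 3.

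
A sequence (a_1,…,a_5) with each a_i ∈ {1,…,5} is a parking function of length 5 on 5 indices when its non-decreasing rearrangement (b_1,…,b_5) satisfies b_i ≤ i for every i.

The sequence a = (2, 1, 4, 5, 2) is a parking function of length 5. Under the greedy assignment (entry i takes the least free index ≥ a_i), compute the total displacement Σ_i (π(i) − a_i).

Σπ = 15 ({1..5} each once); Σa = 2+1+4+5+2 = 14; disp = 15−14 = 1.

1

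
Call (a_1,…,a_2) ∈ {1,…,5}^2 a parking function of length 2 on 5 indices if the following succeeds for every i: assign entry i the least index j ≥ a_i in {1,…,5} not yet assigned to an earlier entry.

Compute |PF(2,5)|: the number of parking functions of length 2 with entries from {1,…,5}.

24

#PF = (5−2+1)·(5+1)^(2−1) = 4·6 = 24
Check (5,1) → sorted (1,5): b_i ≤ 3+i ∀i, a PF.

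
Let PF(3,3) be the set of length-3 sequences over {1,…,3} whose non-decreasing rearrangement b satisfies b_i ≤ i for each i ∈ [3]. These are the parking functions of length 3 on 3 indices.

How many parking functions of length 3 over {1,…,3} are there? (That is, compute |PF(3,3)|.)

16

Count = (4−3)·4^(3−1) = 1·16 = 16 (Pollak)
Check (1,1,1) → sorted (1,1,1): b_i ≤ i ∀i, a PF.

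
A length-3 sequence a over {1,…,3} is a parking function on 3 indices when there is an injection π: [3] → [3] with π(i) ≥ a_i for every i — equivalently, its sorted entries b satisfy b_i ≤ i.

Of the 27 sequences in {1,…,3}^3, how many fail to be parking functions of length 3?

11

#PF = (3+1−3)·(3+1)^{3−1} = 1 · 16 = 16 [KW]
Check (3,2,2) → sorted (2,2,3): b_1=2>1, not a PF.
3^3 − 16 = 27 − 16 = 11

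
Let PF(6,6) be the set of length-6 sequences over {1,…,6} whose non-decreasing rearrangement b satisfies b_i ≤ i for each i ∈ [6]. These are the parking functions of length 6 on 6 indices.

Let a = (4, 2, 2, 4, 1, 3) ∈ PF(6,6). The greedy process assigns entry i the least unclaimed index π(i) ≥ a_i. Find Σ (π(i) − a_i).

Σπ(i) = 1+…+6 = 21; Σa = 4+2+2+4+1+3 = 16; disp = 21−16 = 5.

5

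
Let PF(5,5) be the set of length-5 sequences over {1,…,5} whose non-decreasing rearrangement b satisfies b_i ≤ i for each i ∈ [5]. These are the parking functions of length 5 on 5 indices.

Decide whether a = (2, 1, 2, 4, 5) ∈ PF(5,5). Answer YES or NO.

Order a: b = (1, 2, 2, 4, 5).
  b_1=1 ≤ 1
  b_2=2 ≤ 2
  b_3=2 ≤ 3
  b_4=4 ≤ 4
  b_5=5 ≤ 5
All bounds hold ⇒ YES

YES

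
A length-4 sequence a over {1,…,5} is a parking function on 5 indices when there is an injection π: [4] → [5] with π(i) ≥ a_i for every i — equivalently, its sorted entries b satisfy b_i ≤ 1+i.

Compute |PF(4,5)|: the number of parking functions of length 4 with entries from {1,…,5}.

|PF| = (5−4+1)·(5+1)^(4−1) = 2 · 216 = 432 [KW]
Check (4,2,3,2) → sorted (2,2,3,4): b_i ≤ 1+i ∀i, a PF.

432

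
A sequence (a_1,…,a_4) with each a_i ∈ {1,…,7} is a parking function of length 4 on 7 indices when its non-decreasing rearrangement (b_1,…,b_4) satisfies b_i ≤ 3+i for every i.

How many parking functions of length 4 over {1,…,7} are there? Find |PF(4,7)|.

|PF(4,7)| = (7+1−4)·(7+1)^{4−1} = 4×512 = 2048
Example (2,3,3,2) → sorted (2,2,3,3): b_i ≤ 3+i ∀i, a PF.

2048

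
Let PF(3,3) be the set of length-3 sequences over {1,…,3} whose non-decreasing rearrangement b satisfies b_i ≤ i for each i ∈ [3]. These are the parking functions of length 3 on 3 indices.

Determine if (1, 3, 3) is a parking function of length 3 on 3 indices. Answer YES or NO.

NO

Rearranged: b = (1, 3, 3).
  b_1=1 ≤ 1
  b_2=3 > 2
  fails at i=2 ⇒ NO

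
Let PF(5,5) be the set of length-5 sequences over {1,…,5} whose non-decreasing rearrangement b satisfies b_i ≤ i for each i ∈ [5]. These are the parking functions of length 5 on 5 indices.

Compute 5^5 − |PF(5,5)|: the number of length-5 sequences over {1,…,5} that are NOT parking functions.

1829

|PF(5,5)| = (5−5+1)·(5+1)^(5−1) = 1 · 1296 = 1296 [KW]
One tuple (3,4,3,4,2) → sorted (2,3,3,4,4): b_1=2>1, not a PF.
Total 3125; non-PF = 3125−1296 = 1829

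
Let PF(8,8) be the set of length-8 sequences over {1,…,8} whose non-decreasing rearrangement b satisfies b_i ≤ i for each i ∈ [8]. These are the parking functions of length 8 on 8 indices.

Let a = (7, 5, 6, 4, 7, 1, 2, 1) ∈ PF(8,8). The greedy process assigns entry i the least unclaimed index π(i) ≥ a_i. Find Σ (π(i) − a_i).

Σπ = 36 ({1..8} each once); Σa = 7+5+6+4+7+1+2+1 = 33; disp = 36−33 = 3.

3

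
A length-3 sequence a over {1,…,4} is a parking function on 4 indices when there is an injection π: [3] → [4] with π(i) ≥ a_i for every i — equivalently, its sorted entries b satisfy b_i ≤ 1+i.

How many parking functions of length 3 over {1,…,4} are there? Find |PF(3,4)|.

|PF(3,4)| = (5−3)·5^(3−1) = 2·25 = 50 (Pollak)
Check (1,2,4) → sorted (1,2,4): b_i ≤ 1+i ∀i, a PF.

50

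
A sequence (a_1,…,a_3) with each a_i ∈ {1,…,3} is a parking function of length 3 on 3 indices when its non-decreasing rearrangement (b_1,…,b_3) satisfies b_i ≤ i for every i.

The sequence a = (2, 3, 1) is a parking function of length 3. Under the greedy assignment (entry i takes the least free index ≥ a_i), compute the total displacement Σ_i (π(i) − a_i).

Σπ = 6 ({1..3} each once); Σa = 2+3+1 = 6; disp = 6−6 = 0.

0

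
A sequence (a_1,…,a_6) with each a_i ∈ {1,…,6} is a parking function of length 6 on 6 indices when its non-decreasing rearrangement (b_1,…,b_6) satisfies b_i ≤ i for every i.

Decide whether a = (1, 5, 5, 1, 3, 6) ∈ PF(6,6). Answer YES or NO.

Order a: b = (1, 1, 3, 5, 5, 6).
  b_1=1 ≤ 1
  b_2=1 ≤ 2
  b_3=3 ≤ 3
  b_4=5 > 4
  fails at i=4 ⇒ NO

NO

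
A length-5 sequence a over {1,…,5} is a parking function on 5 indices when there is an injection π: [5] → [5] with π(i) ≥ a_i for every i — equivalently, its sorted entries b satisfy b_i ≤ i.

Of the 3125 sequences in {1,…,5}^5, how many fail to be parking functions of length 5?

Count = (5+1−5)·(5+1)^{5−1} = 1·1296 = 1296 (Pollak)
Example (4,5,4,3,3) → sorted (3,3,4,4,5): b_1=3>1, not a PF.
So 3125 − 1296 = 1829 fail.

1829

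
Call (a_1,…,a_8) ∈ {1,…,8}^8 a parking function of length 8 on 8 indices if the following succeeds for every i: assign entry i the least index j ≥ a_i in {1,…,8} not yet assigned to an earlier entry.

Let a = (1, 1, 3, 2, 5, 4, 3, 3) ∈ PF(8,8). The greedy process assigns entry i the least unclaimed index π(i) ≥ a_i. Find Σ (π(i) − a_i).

Σπ = 8·9/2 = 36 (π permutes [8]); Σa = 1+1+3+2+5+4+3+3 = 22; disp = 36−22 = 14.

14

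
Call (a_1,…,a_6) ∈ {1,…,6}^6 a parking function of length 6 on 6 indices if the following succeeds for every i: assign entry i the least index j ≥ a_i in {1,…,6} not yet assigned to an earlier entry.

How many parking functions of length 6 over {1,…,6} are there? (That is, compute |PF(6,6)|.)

|PF(6,6)| = (6+1−6)·(6+1)^{6−1} = 1 · 16807 = 16807 (Pollak)
Example (2,6,4,1,2,3) → sorted (1,2,2,3,4,6): b_i ≤ i ∀i, a PF.

16807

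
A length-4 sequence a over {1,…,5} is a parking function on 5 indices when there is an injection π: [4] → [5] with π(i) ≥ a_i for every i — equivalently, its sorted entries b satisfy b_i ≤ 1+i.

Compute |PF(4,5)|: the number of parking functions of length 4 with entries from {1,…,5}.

|PF(4,5)| = (6−4)·6^(4−1) = 2×216 = 432 (Pollak)
One tuple (2,4,3,1) → sorted (1,2,3,4): b_i ≤ 1+i ∀i, a PF.

432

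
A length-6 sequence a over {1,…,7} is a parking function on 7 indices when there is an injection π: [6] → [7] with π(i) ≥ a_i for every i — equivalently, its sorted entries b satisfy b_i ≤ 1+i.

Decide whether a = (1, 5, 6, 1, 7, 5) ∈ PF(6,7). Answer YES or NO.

NO

Sorted: b = (1, 1, 5, 5, 6, 7).
  b_1=1 ≤ 2
  b_2=1 ≤ 3
  b_3=5 > 4
  fails at i=3 ⇒ NO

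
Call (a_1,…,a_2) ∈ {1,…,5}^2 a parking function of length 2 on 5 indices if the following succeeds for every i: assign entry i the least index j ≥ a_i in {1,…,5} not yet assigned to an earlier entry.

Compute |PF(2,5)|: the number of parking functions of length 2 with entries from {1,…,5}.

|PF(2,5)| = (6−2)·6^(2−1) = 4 · 6 = 24 (Pollak)
Check (3,1) → sorted (1,3): b_i ≤ 3+i ∀i, a PF.

24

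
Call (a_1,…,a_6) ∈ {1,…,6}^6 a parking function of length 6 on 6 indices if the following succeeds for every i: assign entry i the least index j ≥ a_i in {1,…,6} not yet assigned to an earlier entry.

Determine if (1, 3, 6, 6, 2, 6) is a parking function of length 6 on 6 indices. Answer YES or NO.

NO

Rearranged: b = (1, 2, 3, 6, 6, 6).
  b_1=1 ≤ 1
  b_2=2 ≤ 2
  b_3=3 ≤ 3
  b_4=6 > 4
  fails at i=4 ⇒ NO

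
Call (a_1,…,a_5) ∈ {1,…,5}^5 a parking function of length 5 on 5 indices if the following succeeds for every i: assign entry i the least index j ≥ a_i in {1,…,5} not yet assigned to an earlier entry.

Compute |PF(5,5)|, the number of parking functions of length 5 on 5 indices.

#PF = 1·6^4 = 1×1296 = 1296 (Konheim–Weiss)
E.g. (1,5,4,1,1) → sorted (1,1,1,4,5): b_i ≤ i ∀i, a PF.

1296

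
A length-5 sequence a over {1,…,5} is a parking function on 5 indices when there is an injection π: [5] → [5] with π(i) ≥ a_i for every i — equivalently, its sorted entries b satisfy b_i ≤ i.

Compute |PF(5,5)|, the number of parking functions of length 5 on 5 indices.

|PF| = (5+1−5)·(5+1)^{5−1} = 1×1296 = 1296 [KW]
Check (1,4,4,2,2) → sorted (1,2,2,4,4): b_i ≤ i ∀i, a PF.

1296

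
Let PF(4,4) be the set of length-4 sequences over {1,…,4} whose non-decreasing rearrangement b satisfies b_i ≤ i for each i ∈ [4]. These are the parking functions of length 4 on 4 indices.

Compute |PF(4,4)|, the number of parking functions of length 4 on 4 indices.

Count = (5−4)·5^(4−1) = 1×125 = 125
Example (1,4,1,1) → sorted (1,1,1,4): b_i ≤ i ∀i, a PF.

125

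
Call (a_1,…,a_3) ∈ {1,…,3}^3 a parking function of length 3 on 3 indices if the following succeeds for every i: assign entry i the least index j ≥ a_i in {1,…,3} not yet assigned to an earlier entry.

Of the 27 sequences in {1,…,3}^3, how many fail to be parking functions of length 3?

Count = (4−3)·4^(3−1) = 1·16 = 16 (Konheim–Weiss)
One tuple (1,3,3) → sorted (1,3,3): b_2=3>2, not a PF.
So 27 − 16 = 11 fail.

11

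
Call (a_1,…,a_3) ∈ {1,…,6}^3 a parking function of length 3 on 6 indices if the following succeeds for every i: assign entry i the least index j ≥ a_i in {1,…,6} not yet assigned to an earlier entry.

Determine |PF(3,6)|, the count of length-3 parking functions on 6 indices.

Count = (7−3)·7^(3−1) = 4·49 = 196
One tuple (1,3,4) → sorted (1,3,4): b_i ≤ 3+i ∀i, a PF.

196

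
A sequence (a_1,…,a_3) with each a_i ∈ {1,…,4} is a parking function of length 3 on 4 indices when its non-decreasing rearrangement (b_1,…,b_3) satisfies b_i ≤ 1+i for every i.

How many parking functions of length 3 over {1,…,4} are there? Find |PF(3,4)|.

50

|PF| = 2·5^2 = 2×25 = 50 (Pollak)
E.g. (3,3,2) → sorted (2,3,3): b_i ≤ 1+i ∀i, a PF.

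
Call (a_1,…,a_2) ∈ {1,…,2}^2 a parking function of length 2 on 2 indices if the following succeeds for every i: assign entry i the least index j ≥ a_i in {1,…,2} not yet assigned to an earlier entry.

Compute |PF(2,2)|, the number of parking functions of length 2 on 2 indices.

|PF(2,2)| = (3−2)·3^(2−1) = 1 · 3 = 3
E.g. (1,2) → sorted (1,2): b_i ≤ i ∀i, a PF.

3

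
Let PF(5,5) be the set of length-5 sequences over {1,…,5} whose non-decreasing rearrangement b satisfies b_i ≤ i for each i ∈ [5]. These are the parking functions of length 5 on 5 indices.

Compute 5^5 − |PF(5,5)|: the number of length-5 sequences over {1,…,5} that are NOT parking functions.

Count = (5+1−5)·(5+1)^{5−1} = 1×1296 = 1296 [KW]
E.g. (5,5,5,1,3) → sorted (1,3,5,5,5): b_2=3>2, not a PF.
Total 3125; non-PF = 3125−1296 = 1829

1829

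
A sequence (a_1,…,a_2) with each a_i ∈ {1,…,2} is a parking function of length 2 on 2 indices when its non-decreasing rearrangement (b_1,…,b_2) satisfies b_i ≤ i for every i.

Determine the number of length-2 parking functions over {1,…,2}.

|PF| = 1·3^1 = 1×3 = 3 (Konheim–Weiss)
One tuple (1,1) → sorted (1,1): b_i ≤ i ∀i, a PF.

3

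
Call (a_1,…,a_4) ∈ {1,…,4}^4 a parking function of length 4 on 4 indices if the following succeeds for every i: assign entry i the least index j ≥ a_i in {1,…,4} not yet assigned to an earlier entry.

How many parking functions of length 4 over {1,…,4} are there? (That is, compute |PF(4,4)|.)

|PF(4,4)| = (4−4+1)·(4+1)^(4−1) = 1 · 125 = 125 (Pollak)
Example (1,3,1,1) → sorted (1,1,1,3): b_i ≤ i ∀i, a PF.

125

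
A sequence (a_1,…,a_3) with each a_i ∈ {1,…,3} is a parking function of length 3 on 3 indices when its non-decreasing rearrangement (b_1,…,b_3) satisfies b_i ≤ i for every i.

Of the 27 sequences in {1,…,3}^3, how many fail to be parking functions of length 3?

|PF| = (4−3)·4^(3−1) = 1·16 = 16
E.g. (3,2,2) → sorted (2,2,3): b_1=2>1, not a PF.
3^3 − 16 = 27 − 16 = 11

11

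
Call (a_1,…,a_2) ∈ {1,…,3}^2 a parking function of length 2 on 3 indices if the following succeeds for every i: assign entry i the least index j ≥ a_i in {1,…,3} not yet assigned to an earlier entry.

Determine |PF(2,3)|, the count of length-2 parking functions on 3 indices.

#PF = (4−2)·4^(2−1) = 2·4 = 8 (Pollak)
One tuple (1,3) → sorted (1,3): b_i ≤ 1+i ∀i, a PF.

8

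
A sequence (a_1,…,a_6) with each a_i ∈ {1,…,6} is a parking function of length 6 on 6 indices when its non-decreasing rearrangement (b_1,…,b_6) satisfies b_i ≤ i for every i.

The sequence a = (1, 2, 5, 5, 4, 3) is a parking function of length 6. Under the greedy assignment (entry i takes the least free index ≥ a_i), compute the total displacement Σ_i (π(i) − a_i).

Σπ = 21 ({1..6} each once); Σa = 1+2+5+5+4+3 = 20; disp = 21−20 = 1.

1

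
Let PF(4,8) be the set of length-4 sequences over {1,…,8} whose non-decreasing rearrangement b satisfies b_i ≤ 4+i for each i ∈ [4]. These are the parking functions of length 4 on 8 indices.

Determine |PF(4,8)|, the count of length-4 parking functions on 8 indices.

#PF = 5·9^3 = 5·729 = 3645 (Pollak)
One tuple (1,1,1,8) → sorted (1,1,1,8): b_i ≤ 4+i ∀i, a PF.

3645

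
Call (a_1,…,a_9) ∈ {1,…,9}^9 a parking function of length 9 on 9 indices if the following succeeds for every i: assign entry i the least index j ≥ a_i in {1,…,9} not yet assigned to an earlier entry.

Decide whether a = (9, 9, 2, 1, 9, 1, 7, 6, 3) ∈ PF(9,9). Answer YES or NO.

NO

Rearranged: b = (1, 1, 2, 3, 6, 7, 9, 9, 9).
  b_1=1 ≤ 1
  b_2=1 ≤ 2
  b_3=2 ≤ 3
  b_4=3 ≤ 4
  b_5=6 > 5
  fails at i=5 ⇒ NO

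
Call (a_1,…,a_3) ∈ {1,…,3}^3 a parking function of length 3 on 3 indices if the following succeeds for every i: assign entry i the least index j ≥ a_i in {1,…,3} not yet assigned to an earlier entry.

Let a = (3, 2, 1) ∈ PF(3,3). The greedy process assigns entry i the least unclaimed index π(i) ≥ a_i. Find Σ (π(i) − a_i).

Σπ = 6 ({1..3} each once); Σa = 3+2+1 = 6; disp = 6−6 = 0.

0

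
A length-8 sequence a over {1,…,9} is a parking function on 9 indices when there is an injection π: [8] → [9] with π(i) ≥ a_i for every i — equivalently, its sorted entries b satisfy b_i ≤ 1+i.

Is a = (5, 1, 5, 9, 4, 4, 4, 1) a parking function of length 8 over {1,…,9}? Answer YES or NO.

Rearranged: b = (1, 1, 4, 4, 4, 5, 5, 9).
  b_1=1 ≤ 2
  b_2=1 ≤ 3
  b_3=4 ≤ 4
  b_4=4 ≤ 5
  b_5=4 ≤ 6
  b_6=5 ≤ 7
  b_7=5 ≤ 8
  b_8=9 ≤ 9
All bounds hold ⇒ YES

YES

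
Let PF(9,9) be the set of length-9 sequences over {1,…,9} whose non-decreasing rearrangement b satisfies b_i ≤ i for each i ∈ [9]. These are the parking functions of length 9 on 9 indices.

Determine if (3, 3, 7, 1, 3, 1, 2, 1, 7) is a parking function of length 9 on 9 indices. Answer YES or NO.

YES

Rearranged: b = (1, 1, 1, 2, 3, 3, 3, 7, 7).
  b_1=1 ≤ 1
  b_2=1 ≤ 2
  b_3=1 ≤ 3
  b_4=2 ≤ 4
  b_5=3 ≤ 5
  b_6=3 ≤ 6
  b_7=3 ≤ 7
  b_8=7 ≤ 8
  b_9=7 ≤ 9
All bounds hold ⇒ YES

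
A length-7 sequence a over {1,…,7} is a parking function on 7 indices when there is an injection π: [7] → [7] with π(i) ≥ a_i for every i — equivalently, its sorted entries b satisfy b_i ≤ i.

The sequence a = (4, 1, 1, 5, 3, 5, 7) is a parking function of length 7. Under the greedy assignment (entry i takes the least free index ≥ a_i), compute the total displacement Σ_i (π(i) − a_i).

Σπ(i) = 1+…+7 = 28; Σa = 4+1+1+5+3+5+7 = 26; disp = 28−26 = 2.

2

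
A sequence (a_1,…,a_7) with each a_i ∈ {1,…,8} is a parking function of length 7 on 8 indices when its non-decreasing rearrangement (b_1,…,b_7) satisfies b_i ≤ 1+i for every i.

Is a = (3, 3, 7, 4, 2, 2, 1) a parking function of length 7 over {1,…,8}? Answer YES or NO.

Sorted: b = (1, 2, 2, 3, 3, 4, 7).
  b_1=1 ≤ 2
  b_2=2 ≤ 3
  b_3=2 ≤ 4
  b_4=3 ≤ 5
  b_5=3 ≤ 6
  b_6=4 ≤ 7
  b_7=7 ≤ 8
All bounds hold ⇒ YES

YES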